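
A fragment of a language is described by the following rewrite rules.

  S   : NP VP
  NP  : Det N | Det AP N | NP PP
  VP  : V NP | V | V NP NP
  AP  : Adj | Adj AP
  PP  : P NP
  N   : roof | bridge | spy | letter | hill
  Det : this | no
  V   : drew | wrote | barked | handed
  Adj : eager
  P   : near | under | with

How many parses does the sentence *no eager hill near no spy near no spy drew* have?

The two bracketings:
[S [NP [NP [Det no] [AP [Adj eager]] [N hill]] [PP [P near] [NP [NP [Det no] [N spy]] [PP [P near] [NP [Det no] [N spy]]]]]] [VP [V drew]]]
[S [NP [NP [NP [Det no] [AP [Adj eager]] [N hill]] [PP [P near] [NP [Det no] [N spy]]]] [PP [P near] [NP [Det no] [N spy]]]] [VP [V drew]]]
The trees differ in how a recursive rule is bracketed over the same span.

2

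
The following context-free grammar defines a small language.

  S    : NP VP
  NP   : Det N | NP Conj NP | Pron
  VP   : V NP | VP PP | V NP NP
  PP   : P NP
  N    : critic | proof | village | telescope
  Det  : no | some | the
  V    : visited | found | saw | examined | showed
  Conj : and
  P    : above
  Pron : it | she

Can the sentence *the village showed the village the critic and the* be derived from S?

Ungrammatical

For S → NP VP, the only prefix that parses as NP is 'the village', but the remainder 'showed the village the critic and the' is not a VP under these rules.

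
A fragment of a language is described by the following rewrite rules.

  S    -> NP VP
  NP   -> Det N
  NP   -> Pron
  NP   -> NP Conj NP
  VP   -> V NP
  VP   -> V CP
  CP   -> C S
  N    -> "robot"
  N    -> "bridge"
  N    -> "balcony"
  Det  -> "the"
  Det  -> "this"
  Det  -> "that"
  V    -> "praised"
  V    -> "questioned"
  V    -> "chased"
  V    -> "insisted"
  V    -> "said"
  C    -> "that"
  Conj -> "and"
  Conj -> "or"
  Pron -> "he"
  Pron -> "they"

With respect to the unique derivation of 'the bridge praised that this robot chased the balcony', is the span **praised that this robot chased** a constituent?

[S [NP [Det the] [N bridge]] [VP [V praised] [CP [C that] [S [NP [Det this] [N robot]] [VP [V chased] [NP [Det the] [N balcony]]]]]]]
The smallest constituent containing 'praised that this robot chased' is the VP spanning 'praised that this robot chased the balcony'; no single node in the tree dominates exactly the given words.

No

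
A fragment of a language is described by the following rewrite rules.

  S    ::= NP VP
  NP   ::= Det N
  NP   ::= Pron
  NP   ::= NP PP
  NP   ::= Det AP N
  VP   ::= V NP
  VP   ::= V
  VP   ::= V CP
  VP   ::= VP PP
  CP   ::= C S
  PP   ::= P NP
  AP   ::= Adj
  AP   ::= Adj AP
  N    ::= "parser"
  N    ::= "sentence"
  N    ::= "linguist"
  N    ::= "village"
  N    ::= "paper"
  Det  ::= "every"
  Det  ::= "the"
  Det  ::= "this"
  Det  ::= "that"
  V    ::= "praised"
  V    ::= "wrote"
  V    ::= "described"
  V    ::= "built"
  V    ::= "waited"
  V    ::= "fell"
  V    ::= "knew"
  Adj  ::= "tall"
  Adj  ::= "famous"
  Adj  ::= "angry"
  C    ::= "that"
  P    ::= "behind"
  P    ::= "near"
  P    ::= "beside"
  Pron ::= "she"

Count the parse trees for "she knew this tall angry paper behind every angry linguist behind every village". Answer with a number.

5

Two of the 5 distinct bracketings:
[S [NP [Pron she]] [VP [V knew] [NP [NP [Det this] [AP [Adj tall] [AP [Adj angry]]] [N paper]] [PP [P behind] [NP [NP [Det every] [AP [Adj angry]] [N linguist]] [PP [P behind] [NP [Det every] [N village]]]]]]]]
[S [NP [Pron she]] [VP [V knew] [NP [NP [NP [Det this] [AP [Adj tall] [AP [Adj angry]]] [N paper]] [PP [P behind] [NP [Det every] [AP [Adj angry]] [N linguist]]]] [PP [P behind] [NP [Det every] [N village]]]]]]
The trees differ in how a recursive rule is bracketed over the same span.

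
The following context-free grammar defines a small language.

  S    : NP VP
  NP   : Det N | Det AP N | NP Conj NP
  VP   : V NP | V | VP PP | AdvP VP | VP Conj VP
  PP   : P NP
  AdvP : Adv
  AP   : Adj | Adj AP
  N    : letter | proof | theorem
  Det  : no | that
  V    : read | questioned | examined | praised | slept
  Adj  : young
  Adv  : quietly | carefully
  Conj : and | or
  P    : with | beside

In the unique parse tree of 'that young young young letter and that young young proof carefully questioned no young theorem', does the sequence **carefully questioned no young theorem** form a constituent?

Yes

[S [NP [NP [Det that] [AP [Adj young] [AP [Adj young] [AP [Adj young]]]] [N letter]] [Conj and] [NP [Det that] [AP [Adj young] [AP [Adj young]]] [N proof]]] [VP [AdvP [Adv carefully]] [VP [V questioned] [NP [Det no] [AP [Adj young]] [N theorem]]]]]
The words 'carefully questioned no young theorem' are exhaustively dominated by a single VP node (built by VP → AdvP VP), so they form a constituent.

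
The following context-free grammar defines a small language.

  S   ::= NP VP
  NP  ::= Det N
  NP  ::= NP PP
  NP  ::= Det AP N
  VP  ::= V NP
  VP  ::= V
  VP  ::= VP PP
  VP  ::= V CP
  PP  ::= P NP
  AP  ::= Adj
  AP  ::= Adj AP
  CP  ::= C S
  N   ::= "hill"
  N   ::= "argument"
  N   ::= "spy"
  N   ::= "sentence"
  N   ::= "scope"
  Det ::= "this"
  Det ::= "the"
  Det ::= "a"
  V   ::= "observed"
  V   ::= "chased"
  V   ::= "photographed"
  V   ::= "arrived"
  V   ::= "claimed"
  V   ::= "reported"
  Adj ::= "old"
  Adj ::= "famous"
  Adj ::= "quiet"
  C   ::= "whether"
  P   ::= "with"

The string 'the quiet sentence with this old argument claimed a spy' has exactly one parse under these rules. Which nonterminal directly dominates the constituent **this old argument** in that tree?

PP

S
  NP
    NP
      Det: the
      AP
        Adj: quiet
      N: sentence
    PP
      P: with
      NP
        Det: this
        AP
          Adj: old
        N: argument
  VP
    V: claimed
    NP
      Det: a
      N: spy
The span 'this old argument' is the NP node built by NP → Det AP N.
Its mother is the PP built by PP → P NP.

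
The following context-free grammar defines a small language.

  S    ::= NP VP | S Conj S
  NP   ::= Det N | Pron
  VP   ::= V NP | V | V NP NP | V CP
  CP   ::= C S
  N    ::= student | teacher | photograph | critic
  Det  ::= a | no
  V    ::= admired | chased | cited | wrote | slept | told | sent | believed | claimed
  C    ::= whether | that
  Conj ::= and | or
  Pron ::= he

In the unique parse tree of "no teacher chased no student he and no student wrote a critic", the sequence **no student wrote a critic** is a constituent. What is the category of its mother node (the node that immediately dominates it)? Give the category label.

S
  S
    NP
      Det: no
      N: teacher
    VP
      V: chased
      NP
        Det: no
        N: student
      NP
        Pron: he
  Conj: and
  S
    NP
      Det: no
      N: student
    VP
      V: wrote
      NP
        Det: a
        N: critic
The span 'no student wrote a critic' is the S node built by S → NP VP.
Its mother is the S built by S → S Conj S.

S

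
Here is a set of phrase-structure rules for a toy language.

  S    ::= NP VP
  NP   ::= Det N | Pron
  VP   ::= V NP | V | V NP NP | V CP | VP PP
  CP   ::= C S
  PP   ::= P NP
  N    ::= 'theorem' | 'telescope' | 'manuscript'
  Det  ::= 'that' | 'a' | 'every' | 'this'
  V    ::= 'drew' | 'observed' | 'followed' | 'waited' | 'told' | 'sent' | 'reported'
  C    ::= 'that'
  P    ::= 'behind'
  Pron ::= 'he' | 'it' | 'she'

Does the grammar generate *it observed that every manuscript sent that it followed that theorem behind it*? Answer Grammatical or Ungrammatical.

Grammatical

S
  NP
    Pron: it
  VP
    V: observed
    CP
      C: that
      S
        NP
          Det: every
          N: manuscript
        VP
          V: sent
          CP
            C: that
            S
              NP
                Pron: it
              VP
                VP
                  V: followed
                  NP
                    Det: that
                    N: theorem
                PP
                  P: behind
                  NP
                    Pron: it
Every word is introduced by a lexical rule and the phrasal rules combine the resulting categories into a single S.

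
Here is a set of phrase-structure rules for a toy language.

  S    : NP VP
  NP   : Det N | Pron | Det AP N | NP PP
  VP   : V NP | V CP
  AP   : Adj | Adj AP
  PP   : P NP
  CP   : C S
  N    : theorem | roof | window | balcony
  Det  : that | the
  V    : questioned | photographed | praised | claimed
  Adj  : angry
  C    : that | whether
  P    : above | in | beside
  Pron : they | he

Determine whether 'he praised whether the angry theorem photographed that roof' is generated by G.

Grammatical

[S [NP [Pron he]] [VP [V praised] [CP [C whether] [S [NP [Det the] [AP [Adj angry]] [N theorem]] [VP [V photographed] [NP [Det that] [N roof]]]]]]]
The bracketing above is licensed at every node by one of the given productions, with S at the root.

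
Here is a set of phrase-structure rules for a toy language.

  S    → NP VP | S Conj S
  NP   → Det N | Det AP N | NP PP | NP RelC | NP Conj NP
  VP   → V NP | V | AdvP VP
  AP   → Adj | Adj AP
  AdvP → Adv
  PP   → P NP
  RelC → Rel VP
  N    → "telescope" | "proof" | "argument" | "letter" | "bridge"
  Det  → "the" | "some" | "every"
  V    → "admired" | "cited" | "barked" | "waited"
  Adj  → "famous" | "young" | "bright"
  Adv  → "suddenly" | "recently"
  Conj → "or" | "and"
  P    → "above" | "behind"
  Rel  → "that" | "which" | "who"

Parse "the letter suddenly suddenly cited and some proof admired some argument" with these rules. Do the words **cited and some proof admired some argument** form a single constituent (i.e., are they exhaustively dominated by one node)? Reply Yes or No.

No

[S [S [NP [Det the] [N letter]] [VP [AdvP [Adv suddenly]] [VP [AdvP [Adv suddenly]] [VP [V cited]]]]] [Conj and] [S [NP [Det some] [N proof]] [VP [V admired] [NP [Det some] [N argument]]]]]
The smallest constituent containing 'cited and some proof admired some argument' is the S spanning 'the letter suddenly suddenly cited and some proof admired some argument'; no single node in the tree dominates exactly the given words.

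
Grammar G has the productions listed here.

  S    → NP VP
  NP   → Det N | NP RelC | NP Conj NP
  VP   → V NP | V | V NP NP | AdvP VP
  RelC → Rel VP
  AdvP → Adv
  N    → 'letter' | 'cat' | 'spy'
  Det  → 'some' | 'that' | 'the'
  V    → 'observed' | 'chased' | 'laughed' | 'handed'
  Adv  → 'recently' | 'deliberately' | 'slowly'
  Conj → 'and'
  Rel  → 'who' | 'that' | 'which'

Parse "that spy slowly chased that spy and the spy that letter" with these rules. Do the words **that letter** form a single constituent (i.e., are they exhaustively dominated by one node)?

[S [NP [Det that] [N spy]] [VP [AdvP [Adv slowly]] [VP [V chased] [NP [NP [Det that] [N spy]] [Conj and] [NP [Det the] [N spy]]] [NP [Det that] [N letter]]]]]
The words 'that letter' are exhaustively dominated by a single NP node (built by NP → Det N), so they form a constituent.

Yes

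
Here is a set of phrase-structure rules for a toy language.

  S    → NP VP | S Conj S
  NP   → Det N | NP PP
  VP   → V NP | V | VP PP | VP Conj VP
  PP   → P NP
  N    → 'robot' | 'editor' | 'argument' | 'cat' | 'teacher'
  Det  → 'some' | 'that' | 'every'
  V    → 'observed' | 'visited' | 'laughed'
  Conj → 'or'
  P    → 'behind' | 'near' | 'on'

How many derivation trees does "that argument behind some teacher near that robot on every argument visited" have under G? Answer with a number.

Two of the 5 distinct bracketings:
[S [NP [NP [Det that] [N argument]] [PP [P behind] [NP [NP [Det some] [N teacher]] [PP [P near] [NP [NP [Det that] [N robot]] [PP [P on] [NP [Det every] [N argument]]]]]]]] [VP [V visited]]]
[S [NP [NP [Det that] [N argument]] [PP [P behind] [NP [NP [NP [Det some] [N teacher]] [PP [P near] [NP [Det that] [N robot]]]] [PP [P on] [NP [Det every] [N argument]]]]]] [VP [V visited]]]
The trees differ in how a recursive rule is bracketed over the same span.

5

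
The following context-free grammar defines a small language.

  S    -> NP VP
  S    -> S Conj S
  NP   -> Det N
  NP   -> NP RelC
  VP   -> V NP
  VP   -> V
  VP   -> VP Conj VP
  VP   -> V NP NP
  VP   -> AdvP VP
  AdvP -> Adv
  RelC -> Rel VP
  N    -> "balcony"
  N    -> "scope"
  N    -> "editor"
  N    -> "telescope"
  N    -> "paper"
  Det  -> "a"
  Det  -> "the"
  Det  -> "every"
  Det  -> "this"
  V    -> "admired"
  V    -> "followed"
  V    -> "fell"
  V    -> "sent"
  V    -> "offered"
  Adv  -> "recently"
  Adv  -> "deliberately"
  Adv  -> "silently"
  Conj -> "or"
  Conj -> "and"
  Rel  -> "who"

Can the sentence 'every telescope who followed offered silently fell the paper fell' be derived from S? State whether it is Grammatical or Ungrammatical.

Ungrammatical

For S → NP VP, every NP-prefix leaves a non-VP remainder: after 'every telescope' the remainder is not a VP; after 'every telescope who followed' the remainder is not a VP. The alternative S rule S → S Conj S likewise has no satisfying split.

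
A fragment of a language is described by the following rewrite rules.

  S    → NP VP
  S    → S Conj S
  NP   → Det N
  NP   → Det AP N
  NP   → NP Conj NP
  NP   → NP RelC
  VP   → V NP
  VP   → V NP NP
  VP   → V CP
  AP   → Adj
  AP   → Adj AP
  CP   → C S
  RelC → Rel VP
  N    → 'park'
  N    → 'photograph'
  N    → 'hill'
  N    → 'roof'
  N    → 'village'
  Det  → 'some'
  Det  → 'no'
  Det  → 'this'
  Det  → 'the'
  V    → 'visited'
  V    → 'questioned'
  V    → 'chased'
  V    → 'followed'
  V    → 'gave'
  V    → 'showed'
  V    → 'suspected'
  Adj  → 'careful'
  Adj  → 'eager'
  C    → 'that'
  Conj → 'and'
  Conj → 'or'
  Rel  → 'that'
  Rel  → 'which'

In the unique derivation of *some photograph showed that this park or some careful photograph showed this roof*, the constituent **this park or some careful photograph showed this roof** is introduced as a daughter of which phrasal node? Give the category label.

CP

[S [NP [Det some] [N photograph]] [VP [V showed] [CP [C that] [S [NP [NP [Det this] [N park]] [Conj or] [NP [Det some] [AP [Adj careful]] [N photograph]]] [VP [V showed] [NP [Det this] [N roof]]]]]]]
The span 'this park or some careful photograph showed this roof' is the S node built by S → NP VP.
Its mother is the CP built by CP → C S.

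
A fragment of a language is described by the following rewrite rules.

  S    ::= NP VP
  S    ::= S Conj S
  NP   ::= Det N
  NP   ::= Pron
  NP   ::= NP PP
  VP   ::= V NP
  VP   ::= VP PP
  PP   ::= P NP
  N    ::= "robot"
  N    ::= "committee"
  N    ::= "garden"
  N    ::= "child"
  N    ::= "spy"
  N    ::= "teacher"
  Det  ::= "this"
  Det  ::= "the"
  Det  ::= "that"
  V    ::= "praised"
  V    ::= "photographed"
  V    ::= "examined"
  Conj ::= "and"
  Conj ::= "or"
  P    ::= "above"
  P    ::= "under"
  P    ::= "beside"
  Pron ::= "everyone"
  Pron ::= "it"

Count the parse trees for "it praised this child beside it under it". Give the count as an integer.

5

Two of the 5 distinct bracketings:
[S [NP [Pron it]] [VP [V praised] [NP [NP [Det this] [N child]] [PP [P beside] [NP [NP [Pron it]] [PP [P under] [NP [Pron it]]]]]]]]
[S [NP [Pron it]] [VP [V praised] [NP [NP [NP [Det this] [N child]] [PP [P beside] [NP [Pron it]]]] [PP [P under] [NP [Pron it]]]]]]
The trees differ in how a recursive rule is bracketed over the same span.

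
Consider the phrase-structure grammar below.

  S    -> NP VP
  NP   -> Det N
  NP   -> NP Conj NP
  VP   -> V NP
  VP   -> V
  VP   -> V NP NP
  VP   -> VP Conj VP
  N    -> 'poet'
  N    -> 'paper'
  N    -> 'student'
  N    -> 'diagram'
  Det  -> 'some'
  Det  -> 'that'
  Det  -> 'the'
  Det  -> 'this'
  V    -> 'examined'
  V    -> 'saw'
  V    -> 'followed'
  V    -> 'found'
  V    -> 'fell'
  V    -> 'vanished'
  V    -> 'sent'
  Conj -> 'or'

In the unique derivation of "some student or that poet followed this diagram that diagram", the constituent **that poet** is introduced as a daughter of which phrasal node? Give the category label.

S
  NP
    NP
      Det: some
      N: student
    Conj: or
    NP
      Det: that
      N: poet
  VP
    V: followed
    NP
      Det: this
      N: diagram
    NP
      Det: that
      N: diagram
The span 'that poet' is the NP node built by NP → Det N.
Its mother is the NP built by NP → NP Conj NP.

NP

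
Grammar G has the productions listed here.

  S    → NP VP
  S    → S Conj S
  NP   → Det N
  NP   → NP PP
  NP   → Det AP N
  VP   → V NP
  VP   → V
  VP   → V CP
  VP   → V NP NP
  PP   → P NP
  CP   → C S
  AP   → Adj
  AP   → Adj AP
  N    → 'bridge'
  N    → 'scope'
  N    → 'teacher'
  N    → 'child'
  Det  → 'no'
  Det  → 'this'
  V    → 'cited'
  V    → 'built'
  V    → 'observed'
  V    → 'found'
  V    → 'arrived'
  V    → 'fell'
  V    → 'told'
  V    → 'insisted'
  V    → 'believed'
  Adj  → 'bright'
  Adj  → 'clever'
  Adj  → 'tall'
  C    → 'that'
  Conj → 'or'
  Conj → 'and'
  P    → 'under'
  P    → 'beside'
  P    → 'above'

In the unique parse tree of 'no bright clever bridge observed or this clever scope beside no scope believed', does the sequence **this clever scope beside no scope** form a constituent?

[S [S [NP [Det no] [AP [Adj bright] [AP [Adj clever]]] [N bridge]] [VP [V observed]]] [Conj or] [S [NP [NP [Det this] [AP [Adj clever]] [N scope]] [PP [P beside] [NP [Det no] [N scope]]]] [VP [V believed]]]]
The words 'this clever scope beside no scope' are exhaustively dominated by a single NP node (built by NP → NP PP), so they form a constituent.

Yes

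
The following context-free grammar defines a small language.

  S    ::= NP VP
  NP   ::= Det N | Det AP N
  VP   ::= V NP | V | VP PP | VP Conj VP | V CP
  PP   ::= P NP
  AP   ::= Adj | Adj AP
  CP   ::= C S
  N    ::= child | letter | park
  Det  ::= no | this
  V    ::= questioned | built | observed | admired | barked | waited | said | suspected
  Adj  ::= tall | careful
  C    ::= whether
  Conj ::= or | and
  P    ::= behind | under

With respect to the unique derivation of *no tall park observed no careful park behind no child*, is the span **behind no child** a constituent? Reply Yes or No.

Yes

[S [NP [Det no] [AP [Adj tall]] [N park]] [VP [VP [V observed] [NP [Det no] [AP [Adj careful]] [N park]]] [PP [P behind] [NP [Det no] [N child]]]]]
The words 'behind no child' are exhaustively dominated by a single PP node (built by PP → P NP), so they form a constituent.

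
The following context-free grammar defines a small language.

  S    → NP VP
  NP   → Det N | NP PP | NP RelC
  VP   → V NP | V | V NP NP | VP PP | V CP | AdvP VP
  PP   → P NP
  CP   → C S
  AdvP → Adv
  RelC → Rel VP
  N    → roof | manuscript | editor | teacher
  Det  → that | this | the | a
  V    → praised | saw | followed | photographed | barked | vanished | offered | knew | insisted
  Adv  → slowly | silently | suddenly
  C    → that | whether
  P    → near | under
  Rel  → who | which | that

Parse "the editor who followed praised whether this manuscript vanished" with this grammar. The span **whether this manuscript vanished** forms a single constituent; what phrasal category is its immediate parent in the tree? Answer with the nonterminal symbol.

VP

S
  NP
    NP
      Det: the
      N: editor
    RelC
      Rel: who
      VP
        V: followed
  VP
    V: praised
    CP
      C: whether
      S
        NP
          Det: this
          N: manuscript
        VP
          V: vanished
The span 'whether this manuscript vanished' is the CP node built by CP → C S.
Its mother is the VP built by VP → V CP.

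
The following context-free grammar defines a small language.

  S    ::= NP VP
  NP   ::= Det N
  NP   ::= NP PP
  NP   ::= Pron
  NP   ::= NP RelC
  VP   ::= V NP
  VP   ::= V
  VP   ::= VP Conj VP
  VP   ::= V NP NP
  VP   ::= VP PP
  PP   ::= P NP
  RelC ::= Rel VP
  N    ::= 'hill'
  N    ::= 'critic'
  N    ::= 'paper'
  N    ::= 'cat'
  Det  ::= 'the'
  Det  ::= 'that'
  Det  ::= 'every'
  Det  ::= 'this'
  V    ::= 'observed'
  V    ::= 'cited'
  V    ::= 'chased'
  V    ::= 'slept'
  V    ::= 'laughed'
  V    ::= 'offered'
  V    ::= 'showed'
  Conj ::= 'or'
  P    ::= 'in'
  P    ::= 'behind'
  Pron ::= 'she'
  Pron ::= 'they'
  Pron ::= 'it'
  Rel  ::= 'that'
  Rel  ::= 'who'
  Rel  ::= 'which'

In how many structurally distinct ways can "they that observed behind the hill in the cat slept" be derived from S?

5

Two of the 5 distinct bracketings:
[S [NP [NP [NP [Pron they]] [RelC [Rel that] [VP [V observed]]]] [PP [P behind] [NP [NP [Det the] [N hill]] [PP [P in] [NP [Det the] [N cat]]]]]] [VP [V slept]]]
[S [NP [NP [NP [NP [Pron they]] [RelC [Rel that] [VP [V observed]]]] [PP [P behind] [NP [Det the] [N hill]]]] [PP [P in] [NP [Det the] [N cat]]]] [VP [V slept]]]
The trees differ in how a recursive rule is bracketed over the same span.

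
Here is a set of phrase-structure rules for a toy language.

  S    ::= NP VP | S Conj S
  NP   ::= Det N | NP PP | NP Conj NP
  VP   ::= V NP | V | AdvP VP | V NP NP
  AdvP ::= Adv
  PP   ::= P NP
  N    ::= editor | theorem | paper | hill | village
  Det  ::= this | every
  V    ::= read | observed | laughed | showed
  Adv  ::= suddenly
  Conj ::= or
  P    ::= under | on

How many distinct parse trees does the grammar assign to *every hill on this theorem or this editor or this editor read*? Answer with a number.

Two of the 5 distinct bracketings:
[S [NP [NP [Det every] [N hill]] [PP [P on] [NP [NP [Det this] [N theorem]] [Conj or] [NP [NP [Det this] [N editor]] [Conj or] [NP [Det this] [N editor]]]]]] [VP [V read]]]
[S [NP [NP [Det every] [N hill]] [PP [P on] [NP [NP [NP [Det this] [N theorem]] [Conj or] [NP [Det this] [N editor]]] [Conj or] [NP [Det this] [N editor]]]]] [VP [V read]]]
The trees differ in how a recursive rule is bracketed over the same span.

5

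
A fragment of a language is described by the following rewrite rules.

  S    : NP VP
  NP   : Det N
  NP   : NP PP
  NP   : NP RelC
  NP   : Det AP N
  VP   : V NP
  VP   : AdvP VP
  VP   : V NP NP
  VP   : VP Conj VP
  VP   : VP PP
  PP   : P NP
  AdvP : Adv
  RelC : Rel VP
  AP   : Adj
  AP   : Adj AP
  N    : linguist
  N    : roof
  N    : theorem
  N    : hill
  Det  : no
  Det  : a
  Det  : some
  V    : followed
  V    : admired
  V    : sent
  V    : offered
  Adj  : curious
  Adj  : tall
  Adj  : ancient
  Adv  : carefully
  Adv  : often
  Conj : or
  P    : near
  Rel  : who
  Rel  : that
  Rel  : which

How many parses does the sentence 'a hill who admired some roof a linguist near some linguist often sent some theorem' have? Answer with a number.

3

Two of the 3 distinct bracketings:
[S [NP [NP [NP [Det a] [N hill]] [RelC [Rel who] [VP [V admired] [NP [Det some] [N roof]] [NP [Det a] [N linguist]]]]] [PP [P near] [NP [Det some] [N linguist]]]] [VP [AdvP [Adv often]] [VP [V sent] [NP [Det some] [N theorem]]]]]
[S [NP [NP [Det a] [N hill]] [RelC [Rel who] [VP [V admired] [NP [Det some] [N roof]] [NP [NP [Det a] [N linguist]] [PP [P near] [NP [Det some] [N linguist]]]]]]] [VP [AdvP [Adv often]] [VP [V sent] [NP [Det some] [N theorem]]]]]
The trees differ in how a recursive rule is bracketed over the same span.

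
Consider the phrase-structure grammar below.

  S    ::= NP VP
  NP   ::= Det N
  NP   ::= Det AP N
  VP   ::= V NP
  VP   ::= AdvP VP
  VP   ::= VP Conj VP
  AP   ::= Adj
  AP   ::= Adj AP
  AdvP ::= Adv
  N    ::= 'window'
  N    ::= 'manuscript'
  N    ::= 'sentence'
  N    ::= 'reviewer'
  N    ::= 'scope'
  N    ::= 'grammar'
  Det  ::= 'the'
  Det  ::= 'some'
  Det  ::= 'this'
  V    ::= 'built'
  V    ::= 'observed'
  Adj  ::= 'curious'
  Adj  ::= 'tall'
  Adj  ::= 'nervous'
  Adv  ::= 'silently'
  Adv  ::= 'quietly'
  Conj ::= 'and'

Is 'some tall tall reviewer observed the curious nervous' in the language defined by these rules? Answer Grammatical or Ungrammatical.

For S → NP VP, the only prefix that parses as NP is 'some tall tall reviewer', but the remainder 'observed the curious nervous' is not a VP under these rules.

Ungrammatical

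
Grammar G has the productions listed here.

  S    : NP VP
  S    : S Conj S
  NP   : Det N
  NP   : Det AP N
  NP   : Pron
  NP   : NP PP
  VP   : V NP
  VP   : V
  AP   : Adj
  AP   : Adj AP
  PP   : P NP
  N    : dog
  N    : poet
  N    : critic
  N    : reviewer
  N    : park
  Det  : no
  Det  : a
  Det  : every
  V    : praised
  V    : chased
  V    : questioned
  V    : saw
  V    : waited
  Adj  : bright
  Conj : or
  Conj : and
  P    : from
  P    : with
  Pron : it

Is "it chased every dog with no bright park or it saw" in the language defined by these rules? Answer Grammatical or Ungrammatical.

S
  S
    NP
      Pron: it
    VP
      V: chased
      NP
        NP
          Det: every
          N: dog
        PP
          P: with
          NP
            Det: no
            AP
              Adj: bright
            N: park
  Conj: or
  S
    NP
      Pron: it
    VP
      V: saw
The bracketing above is licensed at every node by one of the given productions, with S at the root.

Grammatical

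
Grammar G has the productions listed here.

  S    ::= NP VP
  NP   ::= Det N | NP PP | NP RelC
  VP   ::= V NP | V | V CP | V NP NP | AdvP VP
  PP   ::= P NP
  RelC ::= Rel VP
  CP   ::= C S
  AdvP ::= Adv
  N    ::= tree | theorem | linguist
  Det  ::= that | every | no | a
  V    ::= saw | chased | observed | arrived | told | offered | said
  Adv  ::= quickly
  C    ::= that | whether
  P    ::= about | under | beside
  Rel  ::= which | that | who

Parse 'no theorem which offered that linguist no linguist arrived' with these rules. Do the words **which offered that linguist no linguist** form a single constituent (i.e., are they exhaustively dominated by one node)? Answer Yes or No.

Yes

[S [NP [NP [Det no] [N theorem]] [RelC [Rel which] [VP [V offered] [NP [Det that] [N linguist]] [NP [Det no] [N linguist]]]]] [VP [V arrived]]]
The words 'which offered that linguist no linguist' are exhaustively dominated by a single RelC node (built by RelC → Rel VP), so they form a constituent.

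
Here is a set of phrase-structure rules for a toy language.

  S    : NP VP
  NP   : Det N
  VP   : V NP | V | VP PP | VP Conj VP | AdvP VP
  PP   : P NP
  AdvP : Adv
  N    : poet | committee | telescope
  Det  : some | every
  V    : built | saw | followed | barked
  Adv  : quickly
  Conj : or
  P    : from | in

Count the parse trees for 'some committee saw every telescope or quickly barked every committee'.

[S [NP [Det some] [N committee]] [VP [VP [V saw] [NP [Det every] [N telescope]]] [Conj or] [VP [AdvP [Adv quickly]] [VP [V barked] [NP [Det every] [N committee]]]]]]
No rule offers an alternative attachment or grouping for any span, so this is the only derivation.

1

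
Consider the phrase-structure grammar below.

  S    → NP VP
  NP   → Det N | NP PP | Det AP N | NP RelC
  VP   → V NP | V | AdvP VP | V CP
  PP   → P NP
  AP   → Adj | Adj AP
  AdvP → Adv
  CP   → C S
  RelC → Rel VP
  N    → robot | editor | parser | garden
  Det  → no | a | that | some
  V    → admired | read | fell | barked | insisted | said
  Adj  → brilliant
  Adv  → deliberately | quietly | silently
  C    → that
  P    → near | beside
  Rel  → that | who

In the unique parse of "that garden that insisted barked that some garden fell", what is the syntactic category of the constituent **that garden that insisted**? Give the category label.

NP

[S [NP [NP [Det that] [N garden]] [RelC [Rel that] [VP [V insisted]]]] [VP [V barked] [CP [C that] [S [NP [Det some] [N garden]] [VP [V fell]]]]]]
The span 'that garden that insisted' is the NP node built by NP → NP RelC.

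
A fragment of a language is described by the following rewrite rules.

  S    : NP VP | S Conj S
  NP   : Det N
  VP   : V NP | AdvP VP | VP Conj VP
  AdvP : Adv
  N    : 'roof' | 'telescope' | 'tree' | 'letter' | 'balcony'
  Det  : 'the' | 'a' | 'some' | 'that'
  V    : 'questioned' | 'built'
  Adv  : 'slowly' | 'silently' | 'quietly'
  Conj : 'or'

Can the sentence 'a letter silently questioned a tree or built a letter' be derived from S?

[S [NP [Det a] [N letter]] [VP [AdvP [Adv silently]] [VP [VP [V questioned] [NP [Det a] [N tree]]] [Conj or] [VP [V built] [NP [Det a] [N letter]]]]]]
Every word is introduced by a lexical rule and the phrasal rules combine the resulting categories into a single S.

Grammatical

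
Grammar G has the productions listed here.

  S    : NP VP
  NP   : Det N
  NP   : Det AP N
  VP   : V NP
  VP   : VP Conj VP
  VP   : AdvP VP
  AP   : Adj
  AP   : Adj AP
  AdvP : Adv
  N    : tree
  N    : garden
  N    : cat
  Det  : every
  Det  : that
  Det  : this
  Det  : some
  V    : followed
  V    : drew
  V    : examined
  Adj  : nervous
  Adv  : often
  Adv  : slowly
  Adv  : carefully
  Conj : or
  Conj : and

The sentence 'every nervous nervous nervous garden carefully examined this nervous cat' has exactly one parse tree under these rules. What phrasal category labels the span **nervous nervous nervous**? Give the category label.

AP

[S [NP [Det every] [AP [Adj nervous] [AP [Adj nervous] [AP [Adj nervous]]]] [N garden]] [VP [AdvP [Adv carefully]] [VP [V examined] [NP [Det this] [AP [Adj nervous]] [N cat]]]]]
The span 'nervous nervous nervous' is the AP node built by AP → Adj AP.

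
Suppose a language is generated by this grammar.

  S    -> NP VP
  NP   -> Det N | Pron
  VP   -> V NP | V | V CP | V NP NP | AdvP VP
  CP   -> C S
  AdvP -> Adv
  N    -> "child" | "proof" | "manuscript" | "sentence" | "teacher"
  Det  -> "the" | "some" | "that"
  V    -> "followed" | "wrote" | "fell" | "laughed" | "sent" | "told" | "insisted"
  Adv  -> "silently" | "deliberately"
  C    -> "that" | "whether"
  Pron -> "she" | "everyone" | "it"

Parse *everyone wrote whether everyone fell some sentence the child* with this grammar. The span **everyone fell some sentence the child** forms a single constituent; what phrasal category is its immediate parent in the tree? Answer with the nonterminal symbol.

CP

[S [NP [Pron everyone]] [VP [V wrote] [CP [C whether] [S [NP [Pron everyone]] [VP [V fell] [NP [Det some] [N sentence]] [NP [Det the] [N child]]]]]]]
The span 'everyone fell some sentence the child' is the S node built by S → NP VP.
Its mother is the CP built by CP → C S.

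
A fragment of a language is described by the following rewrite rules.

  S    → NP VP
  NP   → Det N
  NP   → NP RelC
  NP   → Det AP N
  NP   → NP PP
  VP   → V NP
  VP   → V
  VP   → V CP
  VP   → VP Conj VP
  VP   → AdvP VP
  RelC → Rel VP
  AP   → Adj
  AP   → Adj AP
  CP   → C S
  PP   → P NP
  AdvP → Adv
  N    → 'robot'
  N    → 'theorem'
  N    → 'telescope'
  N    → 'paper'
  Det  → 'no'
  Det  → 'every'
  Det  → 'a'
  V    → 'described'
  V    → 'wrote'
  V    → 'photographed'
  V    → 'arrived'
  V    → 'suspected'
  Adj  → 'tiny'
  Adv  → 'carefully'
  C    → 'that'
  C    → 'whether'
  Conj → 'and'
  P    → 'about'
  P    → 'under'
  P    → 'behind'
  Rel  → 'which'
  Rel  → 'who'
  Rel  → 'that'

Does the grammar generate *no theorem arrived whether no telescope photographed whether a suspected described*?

A Det word can never sit immediately before a V word in any string this grammar generates, so the substring 'a suspected' rules out a derivation.

Ungrammatical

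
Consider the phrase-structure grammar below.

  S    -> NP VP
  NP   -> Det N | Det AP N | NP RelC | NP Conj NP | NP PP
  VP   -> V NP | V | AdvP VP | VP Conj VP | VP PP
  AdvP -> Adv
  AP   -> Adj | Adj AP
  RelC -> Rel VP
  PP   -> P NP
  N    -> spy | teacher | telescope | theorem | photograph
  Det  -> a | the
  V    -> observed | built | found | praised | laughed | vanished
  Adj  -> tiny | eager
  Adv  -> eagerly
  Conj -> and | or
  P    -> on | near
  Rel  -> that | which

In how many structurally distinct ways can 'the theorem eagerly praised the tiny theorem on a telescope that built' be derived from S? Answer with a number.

Two of the 4 distinct bracketings:
[S [NP [Det the] [N theorem]] [VP [AdvP [Adv eagerly]] [VP [V praised] [NP [NP [NP [Det the] [AP [Adj tiny]] [N theorem]] [PP [P on] [NP [Det a] [N telescope]]]] [RelC [Rel that] [VP [V built]]]]]]]
[S [NP [Det the] [N theorem]] [VP [AdvP [Adv eagerly]] [VP [V praised] [NP [NP [Det the] [AP [Adj tiny]] [N theorem]] [PP [P on] [NP [NP [Det a] [N telescope]] [RelC [Rel that] [VP [V built]]]]]]]]]
The trees differ in how a recursive rule is bracketed over the same span.

4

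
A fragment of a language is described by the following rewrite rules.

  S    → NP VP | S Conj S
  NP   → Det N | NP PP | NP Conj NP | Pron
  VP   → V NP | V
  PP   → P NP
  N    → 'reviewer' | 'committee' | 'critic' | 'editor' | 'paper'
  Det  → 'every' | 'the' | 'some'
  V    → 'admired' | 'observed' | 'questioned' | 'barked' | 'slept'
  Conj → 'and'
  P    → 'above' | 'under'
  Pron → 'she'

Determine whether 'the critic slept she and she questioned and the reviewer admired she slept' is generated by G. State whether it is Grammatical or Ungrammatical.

For S → NP VP, the only prefix that parses as NP is 'the critic', but the remainder 'slept she and she questioned and the reviewer admired she slept' is not a VP under these rules. The alternative S rule S → S Conj S likewise has no satisfying split.

Ungrammatical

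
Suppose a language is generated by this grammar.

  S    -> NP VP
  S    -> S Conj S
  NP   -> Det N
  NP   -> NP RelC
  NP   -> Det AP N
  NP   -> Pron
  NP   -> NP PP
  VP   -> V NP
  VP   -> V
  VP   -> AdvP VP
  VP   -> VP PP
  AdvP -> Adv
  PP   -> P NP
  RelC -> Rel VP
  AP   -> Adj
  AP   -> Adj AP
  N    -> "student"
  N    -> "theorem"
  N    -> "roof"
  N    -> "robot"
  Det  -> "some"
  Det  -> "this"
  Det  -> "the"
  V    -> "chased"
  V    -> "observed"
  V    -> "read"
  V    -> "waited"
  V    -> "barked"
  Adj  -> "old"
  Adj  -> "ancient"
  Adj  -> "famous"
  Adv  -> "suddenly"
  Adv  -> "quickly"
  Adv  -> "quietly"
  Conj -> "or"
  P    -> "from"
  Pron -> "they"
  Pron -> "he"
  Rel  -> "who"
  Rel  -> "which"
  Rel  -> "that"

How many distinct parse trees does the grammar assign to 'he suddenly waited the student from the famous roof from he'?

9

Two of the 9 distinct bracketings:
[S [NP [Pron he]] [VP [AdvP [Adv suddenly]] [VP [V waited] [NP [NP [Det the] [N student]] [PP [P from] [NP [NP [Det the] [AP [Adj famous]] [N roof]] [PP [P from] [NP [Pron he]]]]]]]]]
[S [NP [Pron he]] [VP [AdvP [Adv suddenly]] [VP [V waited] [NP [NP [NP [Det the] [N student]] [PP [P from] [NP [Det the] [AP [Adj famous]] [N roof]]]] [PP [P from] [NP [Pron he]]]]]]]
The trees differ in how a recursive rule is bracketed over the same span.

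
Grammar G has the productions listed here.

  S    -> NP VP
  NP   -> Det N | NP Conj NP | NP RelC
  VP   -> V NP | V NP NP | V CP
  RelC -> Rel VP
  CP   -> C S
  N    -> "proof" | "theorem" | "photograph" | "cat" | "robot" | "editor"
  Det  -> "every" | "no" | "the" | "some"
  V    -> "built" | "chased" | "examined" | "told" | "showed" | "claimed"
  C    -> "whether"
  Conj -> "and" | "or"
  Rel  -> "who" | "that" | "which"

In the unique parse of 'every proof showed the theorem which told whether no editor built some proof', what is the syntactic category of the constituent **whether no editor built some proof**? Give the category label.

[S [NP [Det every] [N proof]] [VP [V showed] [NP [NP [Det the] [N theorem]] [RelC [Rel which] [VP [V told] [CP [C whether] [S [NP [Det no] [N editor]] [VP [V built] [NP [Det some] [N proof]]]]]]]]]]
The span 'whether no editor built some proof' is the CP node built by CP → C S.

CP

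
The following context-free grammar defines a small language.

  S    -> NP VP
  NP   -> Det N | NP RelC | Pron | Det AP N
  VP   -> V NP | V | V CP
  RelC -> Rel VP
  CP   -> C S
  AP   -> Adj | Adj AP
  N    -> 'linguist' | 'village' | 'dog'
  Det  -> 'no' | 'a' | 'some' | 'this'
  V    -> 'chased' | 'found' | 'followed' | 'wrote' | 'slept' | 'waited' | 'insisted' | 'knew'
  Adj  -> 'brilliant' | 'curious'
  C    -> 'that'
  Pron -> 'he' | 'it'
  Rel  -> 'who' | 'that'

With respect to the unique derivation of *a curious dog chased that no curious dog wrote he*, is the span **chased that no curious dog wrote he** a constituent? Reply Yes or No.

Yes

[S [NP [Det a] [AP [Adj curious]] [N dog]] [VP [V chased] [CP [C that] [S [NP [Det no] [AP [Adj curious]] [N dog]] [VP [V wrote] [NP [Pron he]]]]]]]
The words 'chased that no curious dog wrote he' are exhaustively dominated by a single VP node (built by VP → V CP), so they form a constituent.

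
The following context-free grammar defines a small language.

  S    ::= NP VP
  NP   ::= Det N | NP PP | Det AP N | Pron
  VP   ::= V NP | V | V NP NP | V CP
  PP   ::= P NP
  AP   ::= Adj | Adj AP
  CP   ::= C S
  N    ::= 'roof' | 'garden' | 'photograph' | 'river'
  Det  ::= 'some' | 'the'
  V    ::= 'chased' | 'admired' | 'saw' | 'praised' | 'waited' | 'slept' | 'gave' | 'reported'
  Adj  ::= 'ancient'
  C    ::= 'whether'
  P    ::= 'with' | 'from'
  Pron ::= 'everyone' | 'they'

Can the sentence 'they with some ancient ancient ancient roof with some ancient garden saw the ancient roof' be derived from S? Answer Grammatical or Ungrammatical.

Grammatical

S
  NP
    NP
      Pron: they
    PP
      P: with
      NP
        NP
          Det: some
          AP
            Adj: ancient
            AP
              Adj: ancient
              AP
                Adj: ancient
          N: roof
        PP
          P: with
          NP
            Det: some
            AP
              Adj: ancient
            N: garden
  VP
    V: saw
    NP
      Det: the
      AP
        Adj: ancient
      N: roof
The bracketing above is licensed at every node by one of the given productions, with S at the root.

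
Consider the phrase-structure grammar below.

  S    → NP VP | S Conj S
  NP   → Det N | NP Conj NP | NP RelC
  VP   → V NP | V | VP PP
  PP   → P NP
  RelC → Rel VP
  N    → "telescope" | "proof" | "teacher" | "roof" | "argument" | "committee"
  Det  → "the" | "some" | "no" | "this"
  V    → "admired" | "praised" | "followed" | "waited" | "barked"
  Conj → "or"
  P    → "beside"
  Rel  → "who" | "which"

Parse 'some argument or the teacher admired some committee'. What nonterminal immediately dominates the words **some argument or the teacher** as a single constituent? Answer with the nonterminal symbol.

S
  NP
    NP
      Det: some
      N: argument
    Conj: or
    NP
      Det: the
      N: teacher
  VP
    V: admired
    NP
      Det: some
      N: committee
The span 'some argument or the teacher' is the NP node built by NP → NP Conj NP.

NP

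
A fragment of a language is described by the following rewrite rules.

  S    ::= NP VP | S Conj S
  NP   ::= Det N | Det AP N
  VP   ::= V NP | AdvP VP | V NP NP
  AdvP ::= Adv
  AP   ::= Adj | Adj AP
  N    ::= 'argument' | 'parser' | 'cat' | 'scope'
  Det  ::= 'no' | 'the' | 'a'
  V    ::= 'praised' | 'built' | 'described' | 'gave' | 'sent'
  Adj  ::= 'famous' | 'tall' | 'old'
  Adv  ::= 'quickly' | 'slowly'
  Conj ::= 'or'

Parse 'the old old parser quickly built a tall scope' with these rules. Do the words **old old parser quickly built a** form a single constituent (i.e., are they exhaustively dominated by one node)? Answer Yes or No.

[S [NP [Det the] [AP [Adj old] [AP [Adj old]]] [N parser]] [VP [AdvP [Adv quickly]] [VP [V built] [NP [Det a] [AP [Adj tall]] [N scope]]]]]
The smallest constituent containing 'old old parser quickly built a' is the S spanning 'the old old parser quickly built a tall scope'; no single node in the tree dominates exactly the given words.

No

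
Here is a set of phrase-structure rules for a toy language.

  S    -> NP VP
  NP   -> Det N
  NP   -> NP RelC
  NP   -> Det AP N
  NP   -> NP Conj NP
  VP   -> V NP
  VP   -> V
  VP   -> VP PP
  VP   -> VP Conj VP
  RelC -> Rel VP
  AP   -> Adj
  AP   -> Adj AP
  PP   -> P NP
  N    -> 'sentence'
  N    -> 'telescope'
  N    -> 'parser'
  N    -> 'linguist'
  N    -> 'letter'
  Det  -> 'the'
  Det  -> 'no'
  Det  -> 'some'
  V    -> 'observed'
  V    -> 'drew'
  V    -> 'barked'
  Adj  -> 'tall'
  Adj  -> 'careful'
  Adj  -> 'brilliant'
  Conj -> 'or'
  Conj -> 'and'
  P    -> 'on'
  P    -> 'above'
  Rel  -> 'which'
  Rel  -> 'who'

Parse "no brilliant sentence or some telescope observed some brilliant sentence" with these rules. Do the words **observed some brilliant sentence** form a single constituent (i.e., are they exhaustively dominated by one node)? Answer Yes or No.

[S [NP [NP [Det no] [AP [Adj brilliant]] [N sentence]] [Conj or] [NP [Det some] [N telescope]]] [VP [V observed] [NP [Det some] [AP [Adj brilliant]] [N sentence]]]]
The words 'observed some brilliant sentence' are exhaustively dominated by a single VP node (built by VP → V NP), so they form a constituent.

Yes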